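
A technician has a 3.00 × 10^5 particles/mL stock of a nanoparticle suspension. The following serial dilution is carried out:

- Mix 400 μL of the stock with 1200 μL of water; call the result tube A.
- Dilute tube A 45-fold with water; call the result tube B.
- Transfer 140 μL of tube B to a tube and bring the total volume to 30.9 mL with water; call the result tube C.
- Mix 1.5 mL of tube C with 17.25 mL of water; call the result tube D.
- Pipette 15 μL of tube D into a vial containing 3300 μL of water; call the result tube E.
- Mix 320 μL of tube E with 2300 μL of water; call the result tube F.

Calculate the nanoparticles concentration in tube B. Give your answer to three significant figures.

1.67 × 10^3 particles/mL

Step 1: 400 μL + 1200 μL = 1600 μL total → factor 1600/400 = 4
Step 2: 45-fold → factor 45
Dilution factor through tube B = 4 × 45 = 180
[tube B] = 3.00 × 10^5 particles/mL / 180 = 1.67 × 10^3 particles/mL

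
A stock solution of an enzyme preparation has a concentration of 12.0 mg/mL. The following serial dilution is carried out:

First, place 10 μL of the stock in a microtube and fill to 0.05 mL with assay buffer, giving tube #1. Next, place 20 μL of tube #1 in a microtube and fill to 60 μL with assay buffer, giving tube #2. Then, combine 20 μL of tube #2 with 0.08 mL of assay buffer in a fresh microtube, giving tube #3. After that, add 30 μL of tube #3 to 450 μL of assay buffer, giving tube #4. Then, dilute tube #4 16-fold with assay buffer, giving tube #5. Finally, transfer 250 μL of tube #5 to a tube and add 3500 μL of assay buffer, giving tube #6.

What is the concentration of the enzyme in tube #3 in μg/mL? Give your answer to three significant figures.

160 μg/mL

Step 1: 10 μL brought to 0.05 mL → factor 50/10 = 5
Step 2: 20 μL brought to 60 μL → factor 60/20 = 3
Step 3: 20 μL + 0.08 mL = 100 μL total → factor 100/20 = 5
Dilution factor through tube #3 = 5 × 3 × 5 = 75
[tube #3] = 12.0 mg/mL / 75 = 0.1600 mg/mL = 160 μg/mL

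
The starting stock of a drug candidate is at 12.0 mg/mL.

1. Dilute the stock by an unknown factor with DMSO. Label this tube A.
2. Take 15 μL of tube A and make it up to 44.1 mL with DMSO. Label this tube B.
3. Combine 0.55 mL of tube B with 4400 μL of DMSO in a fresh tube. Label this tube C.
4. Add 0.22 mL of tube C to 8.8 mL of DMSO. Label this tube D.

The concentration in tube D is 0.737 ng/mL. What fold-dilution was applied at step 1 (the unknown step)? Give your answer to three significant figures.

Step 1: unknown factor x
Step 2: 15 μL brought to 44.1 mL → factor 44100/15 = 2940
Step 3: 0.55 mL + 4400 μL = 4.95 mL total → factor 4.95/0.55 = 9
Step 4: 0.22 mL + 8.8 mL = 9.02 mL total → factor 9.02/0.22 = 41
Product of known-step factors = 1.0849 × 10^6
Overall factor = 12.0 mg/mL / (0.737 ng/mL) = 1.6282 × 10^7
x = 1.6282 × 10^7 / 1.0849 × 10^6 = 15.0

15.0-fold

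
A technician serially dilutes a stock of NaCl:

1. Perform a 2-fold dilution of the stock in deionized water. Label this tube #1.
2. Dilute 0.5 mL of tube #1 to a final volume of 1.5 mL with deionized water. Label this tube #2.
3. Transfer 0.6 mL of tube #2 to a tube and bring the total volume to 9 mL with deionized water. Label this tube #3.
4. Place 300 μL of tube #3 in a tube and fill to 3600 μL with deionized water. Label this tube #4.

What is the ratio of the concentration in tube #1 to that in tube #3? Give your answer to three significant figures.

Step 1: 2-fold → factor 2
Step 2: 0.5 mL brought to 1.5 mL → factor 1.5/0.5 = 3
Step 3: 0.6 mL brought to 9 mL → factor 9/0.6 = 15
Dilution factor to tube #1 = 2; to tube #3 = 90
[tube #1]/[tube #3] = (factor to tube #3)/(factor to tube #1) = 90/2 = 45.0

45.0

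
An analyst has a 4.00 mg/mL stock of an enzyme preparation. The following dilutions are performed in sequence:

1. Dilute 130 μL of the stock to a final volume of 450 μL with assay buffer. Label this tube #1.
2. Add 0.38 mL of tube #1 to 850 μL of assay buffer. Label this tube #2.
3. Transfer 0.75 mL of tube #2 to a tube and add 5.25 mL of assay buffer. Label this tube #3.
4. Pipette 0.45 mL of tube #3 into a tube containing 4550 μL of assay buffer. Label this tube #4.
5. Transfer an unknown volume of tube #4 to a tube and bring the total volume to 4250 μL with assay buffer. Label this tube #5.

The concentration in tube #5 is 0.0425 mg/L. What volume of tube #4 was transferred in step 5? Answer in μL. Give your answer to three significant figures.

Step 1: 130 μL brought to 450 μL → factor 450/130 = 3.4615
Step 2: 0.38 mL + 850 μL = 1.23 mL total → factor 1.23/0.38 = 3.2368
Step 3: 0.75 mL + 5.25 mL = 6 mL total → factor 6/0.75 = 8
Step 4: 0.45 mL + 4550 μL = 5 mL total → factor 5/0.45 = 11.111
Step 5: v brought to 4250 μL → factor = 4250 μL/v
Product of known-step factors = 995.95
Overall factor = 4.00 mg/mL / (0.0425 mg/L) = 94118
Step-5 factor = 94118 / 995.95 = 94.5
v = 4250 μL / 94.5 = 45.0 μL

45.0 μL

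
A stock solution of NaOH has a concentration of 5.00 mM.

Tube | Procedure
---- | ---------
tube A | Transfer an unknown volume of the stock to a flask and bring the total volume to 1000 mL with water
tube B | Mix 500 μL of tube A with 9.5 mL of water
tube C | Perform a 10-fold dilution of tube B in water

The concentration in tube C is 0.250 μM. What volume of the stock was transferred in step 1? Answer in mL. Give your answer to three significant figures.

Step 1: v brought to 1000 mL → factor = 1000 mL/v
Step 2: 500 μL + 9.5 mL = 10000 μL total → factor 10000/500 = 20
Step 3: 10-fold → factor 10
Product of known-step factors = 200
Overall factor = 5.00 mM / (0.250 μM) = 20000
Step-1 factor = 20000 / 200 = 100
v = 1000 mL / 100 = 10.0 mL

10.0 mL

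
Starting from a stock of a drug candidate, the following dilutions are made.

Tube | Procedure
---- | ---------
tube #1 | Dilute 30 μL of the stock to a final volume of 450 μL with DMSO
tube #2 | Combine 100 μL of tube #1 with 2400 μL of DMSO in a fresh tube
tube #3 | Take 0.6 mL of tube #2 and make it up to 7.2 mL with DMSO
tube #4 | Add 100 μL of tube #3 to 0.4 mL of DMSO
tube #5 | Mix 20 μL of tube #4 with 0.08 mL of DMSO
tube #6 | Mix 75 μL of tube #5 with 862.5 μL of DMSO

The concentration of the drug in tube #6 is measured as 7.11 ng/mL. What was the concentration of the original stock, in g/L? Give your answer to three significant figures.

10.0 g/L

Step 1: 30 μL brought to 450 μL → factor 450/30 = 15
Step 2: 100 μL + 2400 μL = 2500 μL total → factor 2500/100 = 25
Step 3: 0.6 mL brought to 7.2 mL → factor 7.2/0.6 = 12
Step 4: 100 μL + 0.4 mL = 500 μL total → factor 500/100 = 5
Step 5: 20 μL + 0.08 mL = 100 μL total → factor 100/20 = 5
Step 6: 75 μL + 862.5 μL = 937.5 μL total → factor 937.5/75 = 12.5
Overall dilution factor = 15 × 25 × 12 × 5 × 5 × 12.5 = 1.4062 × 10^6
Stock = 7.11 ng/mL × 1.4062 × 10^6 = 9.998 × 10^6 ng/mL = 10.0 g/L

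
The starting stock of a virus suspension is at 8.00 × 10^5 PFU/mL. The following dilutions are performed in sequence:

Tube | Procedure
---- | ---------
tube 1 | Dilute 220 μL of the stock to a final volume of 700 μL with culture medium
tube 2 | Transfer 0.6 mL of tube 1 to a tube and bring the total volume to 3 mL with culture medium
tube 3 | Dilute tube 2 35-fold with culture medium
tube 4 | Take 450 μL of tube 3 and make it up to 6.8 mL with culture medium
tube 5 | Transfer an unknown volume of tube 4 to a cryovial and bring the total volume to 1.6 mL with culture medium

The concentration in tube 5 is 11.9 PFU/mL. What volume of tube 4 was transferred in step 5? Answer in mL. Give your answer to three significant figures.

Step 1: 220 μL brought to 700 μL → factor 700/220 = 3.1818
Step 2: 0.6 mL brought to 3 mL → factor 3/0.6 = 5
Step 3: 35-fold → factor 35
Step 4: 450 μL brought to 6.8 mL → factor 6800/450 = 15.111
Step 5: v brought to 1.6 mL → factor = 1.6 mL/v
Product of known-step factors = 8414.1
Overall factor = 8.00 × 10^5 PFU/mL / (11.9 PFU/mL) = 67227
Step-5 factor = 67227 / 8414.1 = 7.9898
v = 1.6 mL / 7.9898 = 0.200 mL

0.200 mL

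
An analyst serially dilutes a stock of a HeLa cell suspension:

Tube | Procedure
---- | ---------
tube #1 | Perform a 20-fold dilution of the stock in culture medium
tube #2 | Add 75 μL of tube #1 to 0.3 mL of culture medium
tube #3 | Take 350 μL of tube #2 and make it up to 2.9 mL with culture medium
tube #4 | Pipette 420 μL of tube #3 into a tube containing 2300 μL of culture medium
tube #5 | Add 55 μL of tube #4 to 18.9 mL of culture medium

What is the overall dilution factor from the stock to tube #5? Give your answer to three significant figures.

Step 1: 20-fold → factor 20
Step 2: 75 μL + 0.3 mL = 375 μL total → factor 375/75 = 5
Step 3: 350 μL brought to 2.9 mL → factor 2900/350 = 8.2857
Step 4: 420 μL + 2300 μL = 2720 μL total → factor 2720/420 = 6.4762
Step 5: 55 μL + 18.9 mL = 18955 μL total → factor 18955/55 = 344.64
Overall dilution factor = 20 × 5 × 8.2857 × 6.4762 × 344.64 = 1.8493 × 10^6

1.85 × 10^6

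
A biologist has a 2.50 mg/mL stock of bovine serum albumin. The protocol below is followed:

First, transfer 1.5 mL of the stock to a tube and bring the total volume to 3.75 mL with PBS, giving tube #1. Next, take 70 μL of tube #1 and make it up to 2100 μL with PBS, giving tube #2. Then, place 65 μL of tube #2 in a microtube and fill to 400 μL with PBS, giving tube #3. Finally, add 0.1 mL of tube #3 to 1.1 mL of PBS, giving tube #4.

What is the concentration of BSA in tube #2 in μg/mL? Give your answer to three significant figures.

Step 1: 1.5 mL brought to 3.75 mL → factor 3.75/1.5 = 2.5
Step 2: 70 μL brought to 2100 μL → factor 2100/70 = 30
Dilution factor through tube #2 = 2.5 × 30 = 75
[tube #2] = 2.50 mg/mL / 75 = 0.03333 mg/mL = 33.3 μg/mL

33.3 μg/mL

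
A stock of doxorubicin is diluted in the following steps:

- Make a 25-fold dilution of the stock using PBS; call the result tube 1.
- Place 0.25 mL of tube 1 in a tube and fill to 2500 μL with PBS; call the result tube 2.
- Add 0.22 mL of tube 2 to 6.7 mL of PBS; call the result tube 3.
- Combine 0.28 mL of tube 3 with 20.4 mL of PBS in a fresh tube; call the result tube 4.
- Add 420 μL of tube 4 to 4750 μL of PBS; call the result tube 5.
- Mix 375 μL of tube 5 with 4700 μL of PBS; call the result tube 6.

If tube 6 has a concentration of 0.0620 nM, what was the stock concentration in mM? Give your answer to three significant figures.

Step 1: 25-fold → factor 25
Step 2: 0.25 mL brought to 2500 μL → factor 2.5/0.25 = 10
Step 3: 0.22 mL + 6.7 mL = 6.92 mL total → factor 6.92/0.22 = 31.455
Step 4: 0.28 mL + 20.4 mL = 20.68 mL total → factor 20.68/0.28 = 73.857
Step 5: 420 μL + 4750 μL = 5170 μL total → factor 5170/420 = 12.31
Step 6: 375 μL + 4700 μL = 5075 μL total → factor 5075/375 = 13.533
Overall dilution factor = 25 × 10 × 31.455 × 73.857 × 12.31 × 13.533 = 9.6752 × 10^7
Stock = 0.0620 nM × 9.6752 × 10^7 = 5.999 × 10^6 nM = 6.00 mM

6.00 mM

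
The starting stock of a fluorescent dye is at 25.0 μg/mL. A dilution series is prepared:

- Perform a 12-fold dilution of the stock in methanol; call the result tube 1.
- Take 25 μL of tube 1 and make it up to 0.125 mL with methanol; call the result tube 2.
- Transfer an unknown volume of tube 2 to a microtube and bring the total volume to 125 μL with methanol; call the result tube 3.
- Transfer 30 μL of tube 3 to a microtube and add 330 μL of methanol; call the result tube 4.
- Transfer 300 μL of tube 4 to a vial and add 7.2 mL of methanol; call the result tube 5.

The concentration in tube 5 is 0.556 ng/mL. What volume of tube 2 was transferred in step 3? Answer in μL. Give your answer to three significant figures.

50.0 μL

Step 1: 12-fold → factor 12
Step 2: 25 μL brought to 0.125 mL → factor 125/25 = 5
Step 3: v brought to 125 μL → factor = 125 μL/v
Step 4: 30 μL + 330 μL = 360 μL total → factor 360/30 = 12
Step 5: 300 μL + 7.2 mL = 7500 μL total → factor 7500/300 = 25
Product of known-step factors = 18000
Overall factor = 25.0 μg/mL / (0.556 ng/mL) = 44964
Step-3 factor = 44964 / 18000 = 2.498
v = 125 μL / 2.498 = 50.0 μL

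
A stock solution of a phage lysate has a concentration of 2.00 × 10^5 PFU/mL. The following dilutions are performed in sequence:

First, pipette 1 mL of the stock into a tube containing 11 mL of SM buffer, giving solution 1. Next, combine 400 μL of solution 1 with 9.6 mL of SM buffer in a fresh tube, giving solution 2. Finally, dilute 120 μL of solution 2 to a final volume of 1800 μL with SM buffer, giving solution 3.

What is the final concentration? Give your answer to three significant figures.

Step 1: 1 mL + 11 mL = 12 mL total → factor 12/1 = 12
Step 2: 400 μL + 9.6 mL = 10000 μL total → factor 10000/400 = 25
Step 3: 120 μL brought to 1800 μL → factor 1800/120 = 15
Overall dilution factor = 12 × 25 × 15 = 4500
Final = 2.00 × 10^5 PFU/mL / 4500 = 44.4 PFU/mL

44.4 PFU/mL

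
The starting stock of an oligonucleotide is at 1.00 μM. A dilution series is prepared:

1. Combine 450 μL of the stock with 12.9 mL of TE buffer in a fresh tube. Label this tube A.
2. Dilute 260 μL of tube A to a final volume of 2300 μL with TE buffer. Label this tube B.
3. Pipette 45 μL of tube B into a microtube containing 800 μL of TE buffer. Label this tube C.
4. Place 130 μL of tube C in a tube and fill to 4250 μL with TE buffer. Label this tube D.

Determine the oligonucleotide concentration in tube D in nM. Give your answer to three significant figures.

Step 1: 450 μL + 12.9 mL = 13350 μL total → factor 13350/450 = 29.667
Step 2: 260 μL brought to 2300 μL → factor 2300/260 = 8.8462
Step 3: 45 μL + 800 μL = 845 μL total → factor 845/45 = 18.778
Step 4: 130 μL brought to 4250 μL → factor 4250/130 = 32.692
Overall dilution factor = 29.667 × 8.8462 × 18.778 × 32.692 = 1.6111 × 10^5
Final = 1.00 μM / 1.6111 × 10^5 = 6.207 × 10^-6 μM = 0.00621 nM

0.00621 nM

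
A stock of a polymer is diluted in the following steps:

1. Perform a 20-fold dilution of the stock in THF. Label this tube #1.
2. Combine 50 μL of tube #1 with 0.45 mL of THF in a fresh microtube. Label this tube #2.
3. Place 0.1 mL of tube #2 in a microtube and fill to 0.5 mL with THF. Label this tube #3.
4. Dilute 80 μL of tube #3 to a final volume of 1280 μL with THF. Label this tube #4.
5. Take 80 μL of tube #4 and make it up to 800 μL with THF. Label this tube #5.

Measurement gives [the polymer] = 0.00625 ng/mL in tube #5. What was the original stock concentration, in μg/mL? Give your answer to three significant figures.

1.00 μg/mL

Step 1: 20-fold → factor 20
Step 2: 50 μL + 0.45 mL = 500 μL total → factor 500/50 = 10
Step 3: 0.1 mL brought to 0.5 mL → factor 0.5/0.1 = 5
Step 4: 80 μL brought to 1280 μL → factor 1280/80 = 16
Step 5: 80 μL brought to 800 μL → factor 800/80 = 10
Overall dilution factor = 20 × 10 × 5 × 16 × 10 = 1.6 × 10^5
Stock = 0.00625 ng/mL × 1.6 × 10^5 = 1000 ng/mL = 1.00 μg/mL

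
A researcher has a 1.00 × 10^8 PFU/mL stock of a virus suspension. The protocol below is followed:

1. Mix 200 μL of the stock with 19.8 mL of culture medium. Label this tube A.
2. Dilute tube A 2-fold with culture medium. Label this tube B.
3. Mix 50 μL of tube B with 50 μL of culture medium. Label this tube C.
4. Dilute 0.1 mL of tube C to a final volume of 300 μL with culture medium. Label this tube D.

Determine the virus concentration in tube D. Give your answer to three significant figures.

8.33 × 10^4 PFU/mL

Step 1: 200 μL + 19.8 mL = 20000 μL total → factor 20000/200 = 100
Step 2: 2-fold → factor 2
Step 3: 50 μL + 50 μL = 100 μL total → factor 100/50 = 2
Step 4: 0.1 mL brought to 300 μL → factor 0.3/0.1 = 3
Overall dilution factor = 100 × 2 × 2 × 3 = 1200
Final = 1.00 × 10^8 PFU/mL / 1200 = 8.33 × 10^4 PFU/mL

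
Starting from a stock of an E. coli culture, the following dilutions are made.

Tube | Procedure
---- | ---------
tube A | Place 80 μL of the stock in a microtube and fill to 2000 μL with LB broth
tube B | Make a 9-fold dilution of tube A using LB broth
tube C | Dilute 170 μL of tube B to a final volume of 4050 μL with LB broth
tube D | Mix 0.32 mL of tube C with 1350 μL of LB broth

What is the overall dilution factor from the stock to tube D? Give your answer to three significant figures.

2.80 × 10^4

Step 1: 80 μL brought to 2000 μL → factor 2000/80 = 25
Step 2: 9-fold → factor 9
Step 3: 170 μL brought to 4050 μL → factor 4050/170 = 23.824
Step 4: 0.32 mL + 1350 μL = 1.67 mL total → factor 1.67/0.32 = 5.2188
Overall dilution factor = 25 × 9 × 23.824 × 5.2188 = 27974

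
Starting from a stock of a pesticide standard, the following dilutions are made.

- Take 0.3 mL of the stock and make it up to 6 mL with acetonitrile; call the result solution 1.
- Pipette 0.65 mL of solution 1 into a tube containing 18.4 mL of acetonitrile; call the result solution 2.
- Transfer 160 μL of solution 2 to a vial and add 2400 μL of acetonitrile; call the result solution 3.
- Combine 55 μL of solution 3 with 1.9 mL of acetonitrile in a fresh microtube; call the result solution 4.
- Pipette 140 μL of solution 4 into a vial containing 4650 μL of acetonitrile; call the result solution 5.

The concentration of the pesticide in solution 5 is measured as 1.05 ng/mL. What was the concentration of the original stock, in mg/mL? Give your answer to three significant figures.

12.0 mg/mL

Step 1: 0.3 mL brought to 6 mL → factor 6/0.3 = 20
Step 2: 0.65 mL + 18.4 mL = 19.05 mL total → factor 19.05/0.65 = 29.308
Step 3: 160 μL + 2400 μL = 2560 μL total → factor 2560/160 = 16
Step 4: 55 μL + 1.9 mL = 1955 μL total → factor 1955/55 = 35.545
Step 5: 140 μL + 4650 μL = 4790 μL total → factor 4790/140 = 34.214
Overall dilution factor = 20 × 29.308 × 16 × 35.545 × 34.214 = 1.1406 × 10^7
Stock = 1.05 ng/mL × 1.1406 × 10^7 = 1.198 × 10^7 ng/mL = 12.0 mg/mL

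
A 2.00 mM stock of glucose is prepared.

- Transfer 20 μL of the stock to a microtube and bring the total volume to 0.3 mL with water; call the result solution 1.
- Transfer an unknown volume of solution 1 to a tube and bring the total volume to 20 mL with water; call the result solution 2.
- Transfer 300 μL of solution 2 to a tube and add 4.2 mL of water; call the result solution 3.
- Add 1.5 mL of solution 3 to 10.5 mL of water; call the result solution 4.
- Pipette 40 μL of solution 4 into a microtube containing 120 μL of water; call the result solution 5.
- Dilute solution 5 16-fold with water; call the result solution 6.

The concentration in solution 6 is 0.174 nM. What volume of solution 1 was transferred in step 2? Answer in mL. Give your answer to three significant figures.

0.200 mL

Step 1: 20 μL brought to 0.3 mL → factor 300/20 = 15
Step 2: v brought to 20 mL → factor = 20 mL/v
Step 3: 300 μL + 4.2 mL = 4500 μL total → factor 4500/300 = 15
Step 4: 1.5 mL + 10.5 mL = 12 mL total → factor 12/1.5 = 8
Step 5: 40 μL + 120 μL = 160 μL total → factor 160/40 = 4
Step 6: 16-fold → factor 16
Product of known-step factors = 1.152 × 10^5
Overall factor = 2.00 mM / (0.174 nM) = 1.1494 × 10^7
Step-2 factor = 1.1494 × 10^7 / 1.152 × 10^5 = 99.777
v = 20 mL / 99.777 = 0.200 mL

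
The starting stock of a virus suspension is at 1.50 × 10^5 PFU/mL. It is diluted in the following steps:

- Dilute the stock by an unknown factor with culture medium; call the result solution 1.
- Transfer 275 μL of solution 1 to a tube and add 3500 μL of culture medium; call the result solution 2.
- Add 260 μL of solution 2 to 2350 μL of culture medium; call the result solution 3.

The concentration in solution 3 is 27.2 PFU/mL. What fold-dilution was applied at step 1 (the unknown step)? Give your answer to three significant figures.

40.0-fold

Step 1: unknown factor x
Step 2: 275 μL + 3500 μL = 3775 μL total → factor 3775/275 = 13.727
Step 3: 260 μL + 2350 μL = 2610 μL total → factor 2610/260 = 10.038
Product of known-step factors = 137.8
Overall factor = 1.50 × 10^5 PFU/mL / (27.2 PFU/mL) = 5514.7
x = 5514.7 / 137.8 = 40.0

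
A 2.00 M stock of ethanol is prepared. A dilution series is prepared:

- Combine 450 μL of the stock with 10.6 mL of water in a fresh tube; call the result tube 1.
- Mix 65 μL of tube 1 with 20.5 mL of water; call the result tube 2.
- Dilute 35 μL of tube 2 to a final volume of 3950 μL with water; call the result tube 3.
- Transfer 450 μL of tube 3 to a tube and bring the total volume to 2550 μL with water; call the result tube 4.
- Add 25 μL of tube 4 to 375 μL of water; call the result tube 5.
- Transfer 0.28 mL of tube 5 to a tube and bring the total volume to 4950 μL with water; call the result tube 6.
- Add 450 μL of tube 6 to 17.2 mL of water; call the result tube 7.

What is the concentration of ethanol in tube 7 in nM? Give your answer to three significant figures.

Step 1: 450 μL + 10.6 mL = 11050 μL total → factor 11050/450 = 24.556
Step 2: 65 μL + 20.5 mL = 20565 μL total → factor 20565/65 = 316.38
Step 3: 35 μL brought to 3950 μL → factor 3950/35 = 112.86
Step 4: 450 μL brought to 2550 μL → factor 2550/450 = 5.6667
Step 5: 25 μL + 375 μL = 400 μL total → factor 400/25 = 16
Step 6: 0.28 mL brought to 4950 μL → factor 4.95/0.28 = 17.679
Step 7: 450 μL + 17.2 mL = 17650 μL total → factor 17650/450 = 39.222
Overall dilution factor = 24.556 × 316.38 × 112.86 × 5.6667 × 16 × 17.679 × 39.222 = 5.5122 × 10^10
Final = 2.00 M / 5.5122 × 10^10 = 3.628 × 10^-11 M = 0.0363 nM

0.0363 nM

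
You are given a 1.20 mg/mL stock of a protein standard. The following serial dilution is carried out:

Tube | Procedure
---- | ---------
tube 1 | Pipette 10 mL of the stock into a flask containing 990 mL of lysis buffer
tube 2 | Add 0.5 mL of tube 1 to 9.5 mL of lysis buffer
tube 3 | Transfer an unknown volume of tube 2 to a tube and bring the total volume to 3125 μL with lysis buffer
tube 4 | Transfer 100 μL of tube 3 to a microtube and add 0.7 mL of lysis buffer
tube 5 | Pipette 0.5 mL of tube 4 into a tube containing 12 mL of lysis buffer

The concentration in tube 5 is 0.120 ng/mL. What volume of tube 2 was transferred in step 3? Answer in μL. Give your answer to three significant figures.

Step 1: 10 mL + 990 mL = 1000 mL total → factor 1000/10 = 100
Step 2: 0.5 mL + 9.5 mL = 10 mL total → factor 10/0.5 = 20
Step 3: v brought to 3125 μL → factor = 3125 μL/v
Step 4: 100 μL + 0.7 mL = 800 μL total → factor 800/100 = 8
Step 5: 0.5 mL + 12 mL = 12.5 mL total → factor 12.5/0.5 = 25
Product of known-step factors = 4 × 10^5
Overall factor = 1.20 mg/mL / (0.120 ng/mL) = 1 × 10^7
Step-3 factor = 1 × 10^7 / 4 × 10^5 = 25
v = 3125 μL / 25 = 125 μL

125 μL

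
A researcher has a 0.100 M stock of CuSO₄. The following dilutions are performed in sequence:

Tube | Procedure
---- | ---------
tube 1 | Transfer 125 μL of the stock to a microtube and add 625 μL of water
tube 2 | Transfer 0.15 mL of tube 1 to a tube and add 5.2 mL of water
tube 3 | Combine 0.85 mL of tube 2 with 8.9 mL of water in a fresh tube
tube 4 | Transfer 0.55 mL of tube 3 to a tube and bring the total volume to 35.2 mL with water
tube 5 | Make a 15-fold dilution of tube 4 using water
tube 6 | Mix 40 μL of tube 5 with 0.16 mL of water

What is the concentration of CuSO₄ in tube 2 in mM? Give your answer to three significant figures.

0.467 mM

Step 1: 125 μL + 625 μL = 750 μL total → factor 750/125 = 6
Step 2: 0.15 mL + 5.2 mL = 5.35 mL total → factor 5.35/0.15 = 35.667
Dilution factor through tube 2 = 6 × 35.667 = 214
[tube 2] = 0.100 M / 214 = 0.0004673 M = 0.467 mM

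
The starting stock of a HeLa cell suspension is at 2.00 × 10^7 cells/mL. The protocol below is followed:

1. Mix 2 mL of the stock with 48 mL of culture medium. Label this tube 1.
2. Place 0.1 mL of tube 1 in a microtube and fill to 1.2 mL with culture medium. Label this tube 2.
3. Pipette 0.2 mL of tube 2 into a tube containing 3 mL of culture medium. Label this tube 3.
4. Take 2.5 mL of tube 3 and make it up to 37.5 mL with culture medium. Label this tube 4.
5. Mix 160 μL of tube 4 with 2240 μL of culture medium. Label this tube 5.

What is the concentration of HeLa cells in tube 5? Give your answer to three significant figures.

Step 1: 2 mL + 48 mL = 50 mL total → factor 50/2 = 25
Step 2: 0.1 mL brought to 1.2 mL → factor 1.2/0.1 = 12
Step 3: 0.2 mL + 3 mL = 3.2 mL total → factor 3.2/0.2 = 16
Step 4: 2.5 mL brought to 37.5 mL → factor 37.5/2.5 = 15
Step 5: 160 μL + 2240 μL = 2400 μL total → factor 2400/160 = 15
Overall dilution factor = 25 × 12 × 16 × 15 × 15 = 1.08 × 10^6
Final = 2.00 × 10^7 cells/mL / 1.08 × 10^6 = 18.5 cells/mL

18.5 cells/mL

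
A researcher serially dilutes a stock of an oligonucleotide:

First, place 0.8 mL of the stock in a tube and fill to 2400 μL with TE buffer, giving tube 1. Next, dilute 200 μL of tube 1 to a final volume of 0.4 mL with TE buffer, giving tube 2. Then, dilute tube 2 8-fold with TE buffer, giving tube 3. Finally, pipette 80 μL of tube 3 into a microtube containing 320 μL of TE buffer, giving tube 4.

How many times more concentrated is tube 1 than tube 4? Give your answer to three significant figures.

Step 1: 0.8 mL brought to 2400 μL → factor 2.4/0.8 = 3
Step 2: 200 μL brought to 0.4 mL → factor 400/200 = 2
Step 3: 8-fold → factor 8
Step 4: 80 μL + 320 μL = 400 μL total → factor 400/80 = 5
Dilution factor to tube 1 = 3; to tube 4 = 240
[tube 1]/[tube 4] = (factor to tube 4)/(factor to tube 1) = 240/3 = 80.0

80.0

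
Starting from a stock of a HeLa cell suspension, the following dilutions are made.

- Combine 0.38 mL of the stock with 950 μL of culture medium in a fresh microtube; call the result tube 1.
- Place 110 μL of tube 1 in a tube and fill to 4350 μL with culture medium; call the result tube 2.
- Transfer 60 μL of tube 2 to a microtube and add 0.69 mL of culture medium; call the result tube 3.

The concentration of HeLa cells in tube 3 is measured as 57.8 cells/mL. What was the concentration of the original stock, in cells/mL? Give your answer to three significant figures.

Step 1: 0.38 mL + 950 μL = 1.33 mL total → factor 1.33/0.38 = 3.5
Step 2: 110 μL brought to 4350 μL → factor 4350/110 = 39.545
Step 3: 60 μL + 0.69 mL = 750 μL total → factor 750/60 = 12.5
Overall dilution factor = 3.5 × 39.545 × 12.5 = 1730.1
Stock = 57.8 cells/mL × 1730.1 = 1.00 × 10^5 cells/mL

1.00 × 10^5 cells/mL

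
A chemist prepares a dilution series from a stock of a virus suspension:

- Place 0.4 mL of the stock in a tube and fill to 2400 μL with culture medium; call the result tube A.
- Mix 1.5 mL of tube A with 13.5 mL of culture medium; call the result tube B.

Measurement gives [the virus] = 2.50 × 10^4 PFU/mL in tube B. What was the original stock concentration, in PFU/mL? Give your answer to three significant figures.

1.50 × 10^6 PFU/mL

Step 1: 0.4 mL brought to 2400 μL → factor 2.4/0.4 = 6
Step 2: 1.5 mL + 13.5 mL = 15 mL total → factor 15/1.5 = 10
Overall dilution factor = 6 × 10 = 60
Stock = 2.50 × 10^4 PFU/mL × 60 = 1.50 × 10^6 PFU/mL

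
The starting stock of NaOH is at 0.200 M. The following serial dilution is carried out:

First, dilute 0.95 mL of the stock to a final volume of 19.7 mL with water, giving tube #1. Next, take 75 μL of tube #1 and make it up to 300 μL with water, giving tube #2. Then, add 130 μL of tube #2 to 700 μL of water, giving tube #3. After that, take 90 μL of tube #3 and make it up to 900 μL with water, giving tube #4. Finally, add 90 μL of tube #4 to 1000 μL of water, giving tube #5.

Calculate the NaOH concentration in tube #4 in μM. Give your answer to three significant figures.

37.8 μM

Step 1: 0.95 mL brought to 19.7 mL → factor 19.7/0.95 = 20.737
Step 2: 75 μL brought to 300 μL → factor 300/75 = 4
Step 3: 130 μL + 700 μL = 830 μL total → factor 830/130 = 6.3846
Step 4: 90 μL brought to 900 μL → factor 900/90 = 10
Dilution factor through tube #4 = 20.737 × 4 × 6.3846 × 10 = 5295.9
[tube #4] = 0.200 M / 5295.9 = 3.777 × 10^-5 M = 37.8 μM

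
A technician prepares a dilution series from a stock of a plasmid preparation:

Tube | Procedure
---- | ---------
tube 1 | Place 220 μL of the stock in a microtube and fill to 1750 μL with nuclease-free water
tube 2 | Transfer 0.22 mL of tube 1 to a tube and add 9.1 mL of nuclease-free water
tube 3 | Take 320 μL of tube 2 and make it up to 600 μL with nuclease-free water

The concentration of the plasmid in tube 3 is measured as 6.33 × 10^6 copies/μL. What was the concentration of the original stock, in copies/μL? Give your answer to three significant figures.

Step 1: 220 μL brought to 1750 μL → factor 1750/220 = 7.9545
Step 2: 0.22 mL + 9.1 mL = 9.32 mL total → factor 9.32/0.22 = 42.364
Step 3: 320 μL brought to 600 μL → factor 600/320 = 1.875
Overall dilution factor = 7.9545 × 42.364 × 1.875 = 631.84
Stock = 6.33 × 10^6 copies/μL × 631.84 = 4.00 × 10^9 copies/μL

4.00 × 10^9 copies/μL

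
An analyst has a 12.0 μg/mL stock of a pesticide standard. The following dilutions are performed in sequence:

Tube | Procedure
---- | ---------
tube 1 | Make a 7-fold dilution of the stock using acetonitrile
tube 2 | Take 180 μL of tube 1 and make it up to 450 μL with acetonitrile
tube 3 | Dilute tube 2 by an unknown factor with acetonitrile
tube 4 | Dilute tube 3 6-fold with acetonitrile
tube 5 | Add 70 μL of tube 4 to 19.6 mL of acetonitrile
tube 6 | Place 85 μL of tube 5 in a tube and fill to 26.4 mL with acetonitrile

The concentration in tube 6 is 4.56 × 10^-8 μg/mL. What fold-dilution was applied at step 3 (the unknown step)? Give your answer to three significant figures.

Step 1: 7-fold → factor 7
Step 2: 180 μL brought to 450 μL → factor 450/180 = 2.5
Step 3: unknown factor x
Step 4: 6-fold → factor 6
Step 5: 70 μL + 19.6 mL = 19670 μL total → factor 19670/70 = 281
Step 6: 85 μL brought to 26.4 mL → factor 26400/85 = 310.59
Product of known-step factors = 9.1639 × 10^6
Overall factor = 12.0 μg/mL / (4.56 × 10^-8 μg/mL) = 2.6316 × 10^8
x = 2.6316 × 10^8 / 9.1639 × 10^6 = 28.7

28.7-fold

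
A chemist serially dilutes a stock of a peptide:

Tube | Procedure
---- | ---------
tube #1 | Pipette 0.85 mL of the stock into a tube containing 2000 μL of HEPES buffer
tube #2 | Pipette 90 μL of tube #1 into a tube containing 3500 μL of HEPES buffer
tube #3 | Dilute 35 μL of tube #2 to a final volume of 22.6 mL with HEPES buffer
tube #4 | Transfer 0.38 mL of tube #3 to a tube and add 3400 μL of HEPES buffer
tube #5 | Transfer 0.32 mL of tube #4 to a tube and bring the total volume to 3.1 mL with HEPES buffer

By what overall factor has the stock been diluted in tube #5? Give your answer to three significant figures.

Step 1: 0.85 mL + 2000 μL = 2.85 mL total → factor 2.85/0.85 = 3.3529
Step 2: 90 μL + 3500 μL = 3590 μL total → factor 3590/90 = 39.889
Step 3: 35 μL brought to 22.6 mL → factor 22600/35 = 645.71
Step 4: 0.38 mL + 3400 μL = 3.78 mL total → factor 3.78/0.38 = 9.9474
Step 5: 0.32 mL brought to 3.1 mL → factor 3.1/0.32 = 9.6875
Overall dilution factor = 3.3529 × 39.889 × 645.71 × 9.9474 × 9.6875 = 8.3222 × 10^6

8.32 × 10^6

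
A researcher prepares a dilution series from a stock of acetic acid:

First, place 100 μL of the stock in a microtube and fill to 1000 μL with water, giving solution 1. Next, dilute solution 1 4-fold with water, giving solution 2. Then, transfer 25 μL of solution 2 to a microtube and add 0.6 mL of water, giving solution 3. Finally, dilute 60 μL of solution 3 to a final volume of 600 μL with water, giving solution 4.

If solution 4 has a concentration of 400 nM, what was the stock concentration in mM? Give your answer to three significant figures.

4.00 mM

Step 1: 100 μL brought to 1000 μL → factor 1000/100 = 10
Step 2: 4-fold → factor 4
Step 3: 25 μL + 0.6 mL = 625 μL total → factor 625/25 = 25
Step 4: 60 μL brought to 600 μL → factor 600/60 = 10
Overall dilution factor = 10 × 4 × 25 × 10 = 10000
Stock = 400 nM × 10000 = 4.000 × 10^6 nM = 4.00 mM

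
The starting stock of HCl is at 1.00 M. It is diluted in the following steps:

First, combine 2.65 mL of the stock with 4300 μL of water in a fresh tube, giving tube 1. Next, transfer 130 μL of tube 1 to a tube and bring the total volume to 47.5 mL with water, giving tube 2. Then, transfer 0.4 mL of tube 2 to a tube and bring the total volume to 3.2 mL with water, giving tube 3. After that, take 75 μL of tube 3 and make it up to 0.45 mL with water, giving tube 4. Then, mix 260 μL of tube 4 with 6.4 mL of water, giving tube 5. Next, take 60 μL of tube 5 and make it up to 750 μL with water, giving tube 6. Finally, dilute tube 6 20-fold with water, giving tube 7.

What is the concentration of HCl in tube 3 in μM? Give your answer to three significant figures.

130 μM

Step 1: 2.65 mL + 4300 μL = 6.95 mL total → factor 6.95/2.65 = 2.6226
Step 2: 130 μL brought to 47.5 mL → factor 47500/130 = 365.38
Step 3: 0.4 mL brought to 3.2 mL → factor 3.2/0.4 = 8
Dilution factor through tube 3 = 2.6226 × 365.38 × 8 = 7666.2
[tube 3] = 1.00 M / 7666.2 = 0.0001304 M = 130 μM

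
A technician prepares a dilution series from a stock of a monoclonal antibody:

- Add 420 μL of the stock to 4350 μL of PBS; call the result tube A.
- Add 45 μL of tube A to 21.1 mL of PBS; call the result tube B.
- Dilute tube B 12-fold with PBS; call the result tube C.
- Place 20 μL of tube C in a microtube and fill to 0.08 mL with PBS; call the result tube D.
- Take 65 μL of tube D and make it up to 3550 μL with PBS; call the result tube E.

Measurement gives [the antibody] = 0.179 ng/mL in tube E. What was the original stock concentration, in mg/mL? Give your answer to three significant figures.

Step 1: 420 μL + 4350 μL = 4770 μL total → factor 4770/420 = 11.357
Step 2: 45 μL + 21.1 mL = 21145 μL total → factor 21145/45 = 469.89
Step 3: 12-fold → factor 12
Step 4: 20 μL brought to 0.08 mL → factor 80/20 = 4
Step 5: 65 μL brought to 3550 μL → factor 3550/65 = 54.615
Overall dilution factor = 11.357 × 469.89 × 12 × 4 × 54.615 = 1.399 × 10^7
Stock = 0.179 ng/mL × 1.399 × 10^7 = 2.504 × 10^6 ng/mL = 2.50 mg/mL

2.50 mg/mL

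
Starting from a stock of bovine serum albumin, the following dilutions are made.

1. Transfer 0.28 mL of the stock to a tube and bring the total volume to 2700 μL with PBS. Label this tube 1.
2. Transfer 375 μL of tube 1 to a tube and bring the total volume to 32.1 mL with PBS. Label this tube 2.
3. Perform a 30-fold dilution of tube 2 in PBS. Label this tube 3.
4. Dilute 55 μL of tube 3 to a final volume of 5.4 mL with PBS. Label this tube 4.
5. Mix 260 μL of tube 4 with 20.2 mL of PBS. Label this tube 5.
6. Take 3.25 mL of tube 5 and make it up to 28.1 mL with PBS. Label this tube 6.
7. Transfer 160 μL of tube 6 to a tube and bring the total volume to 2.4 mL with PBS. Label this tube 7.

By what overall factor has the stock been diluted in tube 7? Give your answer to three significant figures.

Step 1: 0.28 mL brought to 2700 μL → factor 2.7/0.28 = 9.6429
Step 2: 375 μL brought to 32.1 mL → factor 32100/375 = 85.6
Step 3: 30-fold → factor 30
Step 4: 55 μL brought to 5.4 mL → factor 5400/55 = 98.182
Step 5: 260 μL + 20.2 mL = 20460 μL total → factor 20460/260 = 78.692
Step 6: 3.25 mL brought to 28.1 mL → factor 28.1/3.25 = 8.6462
Step 7: 160 μL brought to 2.4 mL → factor 2400/160 = 15
Overall dilution factor = 9.6429 × 85.6 × 30 × 98.182 × 78.692 × 8.6462 × 15 = 2.4813 × 10^10

2.48 × 10^10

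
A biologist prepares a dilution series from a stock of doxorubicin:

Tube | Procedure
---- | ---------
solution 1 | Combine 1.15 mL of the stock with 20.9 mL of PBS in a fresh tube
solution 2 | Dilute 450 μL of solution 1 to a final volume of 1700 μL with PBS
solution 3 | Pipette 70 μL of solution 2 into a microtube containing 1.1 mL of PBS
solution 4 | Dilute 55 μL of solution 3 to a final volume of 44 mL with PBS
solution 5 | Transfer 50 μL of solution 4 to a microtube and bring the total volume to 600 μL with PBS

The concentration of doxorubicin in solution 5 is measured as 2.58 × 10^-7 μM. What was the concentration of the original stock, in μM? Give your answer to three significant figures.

3.00 μM

Step 1: 1.15 mL + 20.9 mL = 22.05 mL total → factor 22.05/1.15 = 19.174
Step 2: 450 μL brought to 1700 μL → factor 1700/450 = 3.7778
Step 3: 70 μL + 1.1 mL = 1170 μL total → factor 1170/70 = 16.714
Step 4: 55 μL brought to 44 mL → factor 44000/55 = 800
Step 5: 50 μL brought to 600 μL → factor 600/50 = 12
Overall dilution factor = 19.174 × 3.7778 × 16.714 × 800 × 12 = 1.1623 × 10^7
Stock = 2.58 × 10^-7 μM × 1.1623 × 10^7 = 3.00 μM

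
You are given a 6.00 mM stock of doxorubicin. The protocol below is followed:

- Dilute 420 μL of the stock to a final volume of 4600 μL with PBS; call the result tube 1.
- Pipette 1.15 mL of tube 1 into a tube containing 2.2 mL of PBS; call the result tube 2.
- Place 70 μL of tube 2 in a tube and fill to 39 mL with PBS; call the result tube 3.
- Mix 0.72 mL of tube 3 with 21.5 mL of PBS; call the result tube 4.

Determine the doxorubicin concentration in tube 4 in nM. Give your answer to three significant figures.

Step 1: 420 μL brought to 4600 μL → factor 4600/420 = 10.952
Step 2: 1.15 mL + 2.2 mL = 3.35 mL total → factor 3.35/1.15 = 2.913
Step 3: 70 μL brought to 39 mL → factor 39000/70 = 557.14
Step 4: 0.72 mL + 21.5 mL = 22.22 mL total → factor 22.22/0.72 = 30.861
Overall dilution factor = 10.952 × 2.913 × 557.14 × 30.861 = 5.4857 × 10^5
Final = 6.00 mM / 5.4857 × 10^5 = 1.094 × 10^-5 mM = 10.9 nM

10.9 nM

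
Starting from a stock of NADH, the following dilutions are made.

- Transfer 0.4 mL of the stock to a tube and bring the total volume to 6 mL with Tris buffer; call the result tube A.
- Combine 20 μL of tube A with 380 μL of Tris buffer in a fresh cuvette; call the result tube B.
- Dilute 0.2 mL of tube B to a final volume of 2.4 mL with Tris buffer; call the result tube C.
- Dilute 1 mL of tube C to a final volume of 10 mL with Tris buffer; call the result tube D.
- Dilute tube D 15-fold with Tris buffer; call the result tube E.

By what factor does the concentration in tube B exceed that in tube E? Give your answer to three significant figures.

Step 1: 0.4 mL brought to 6 mL → factor 6/0.4 = 15
Step 2: 20 μL + 380 μL = 400 μL total → factor 400/20 = 20
Step 3: 0.2 mL brought to 2.4 mL → factor 2.4/0.2 = 12
Step 4: 1 mL brought to 10 mL → factor 10/1 = 10
Step 5: 15-fold → factor 15
Dilution factor to tube B = 300; to tube E = 5.4 × 10^5
[tube B]/[tube E] = (factor to tube E)/(factor to tube B) = 5.4 × 10^5/300 = 1.80 × 10^3

1.80 × 10^3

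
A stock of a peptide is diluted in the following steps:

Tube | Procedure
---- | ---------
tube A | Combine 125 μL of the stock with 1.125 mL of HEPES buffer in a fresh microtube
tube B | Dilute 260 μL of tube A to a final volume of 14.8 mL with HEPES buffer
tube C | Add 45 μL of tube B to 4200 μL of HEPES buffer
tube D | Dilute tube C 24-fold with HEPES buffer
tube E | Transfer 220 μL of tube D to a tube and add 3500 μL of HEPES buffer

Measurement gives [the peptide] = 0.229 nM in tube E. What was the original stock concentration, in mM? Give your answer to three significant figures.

4.99 mM

Step 1: 125 μL + 1.125 mL = 1250 μL total → factor 1250/125 = 10
Step 2: 260 μL brought to 14.8 mL → factor 14800/260 = 56.923
Step 3: 45 μL + 4200 μL = 4245 μL total → factor 4245/45 = 94.333
Step 4: 24-fold → factor 24
Step 5: 220 μL + 3500 μL = 3720 μL total → factor 3720/220 = 16.909
Overall dilution factor = 10 × 56.923 × 94.333 × 24 × 16.909 = 2.1791 × 10^7
Stock = 0.229 nM × 2.1791 × 10^7 = 4.990 × 10^6 nM = 4.99 mM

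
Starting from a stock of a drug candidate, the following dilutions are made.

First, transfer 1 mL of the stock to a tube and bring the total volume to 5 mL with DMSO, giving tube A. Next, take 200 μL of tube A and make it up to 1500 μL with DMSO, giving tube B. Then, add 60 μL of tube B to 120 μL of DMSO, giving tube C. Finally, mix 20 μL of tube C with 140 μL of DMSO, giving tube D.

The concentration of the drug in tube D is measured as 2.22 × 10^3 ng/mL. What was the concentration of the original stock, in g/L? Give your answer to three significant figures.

2.00 g/L

Step 1: 1 mL brought to 5 mL → factor 5/1 = 5
Step 2: 200 μL brought to 1500 μL → factor 1500/200 = 7.5
Step 3: 60 μL + 120 μL = 180 μL total → factor 180/60 = 3
Step 4: 20 μL + 140 μL = 160 μL total → factor 160/20 = 8
Overall dilution factor = 5 × 7.5 × 3 × 8 = 900
Stock = 2.22 × 10^3 ng/mL × 900 = 1.998 × 10^6 ng/mL = 2.00 g/L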